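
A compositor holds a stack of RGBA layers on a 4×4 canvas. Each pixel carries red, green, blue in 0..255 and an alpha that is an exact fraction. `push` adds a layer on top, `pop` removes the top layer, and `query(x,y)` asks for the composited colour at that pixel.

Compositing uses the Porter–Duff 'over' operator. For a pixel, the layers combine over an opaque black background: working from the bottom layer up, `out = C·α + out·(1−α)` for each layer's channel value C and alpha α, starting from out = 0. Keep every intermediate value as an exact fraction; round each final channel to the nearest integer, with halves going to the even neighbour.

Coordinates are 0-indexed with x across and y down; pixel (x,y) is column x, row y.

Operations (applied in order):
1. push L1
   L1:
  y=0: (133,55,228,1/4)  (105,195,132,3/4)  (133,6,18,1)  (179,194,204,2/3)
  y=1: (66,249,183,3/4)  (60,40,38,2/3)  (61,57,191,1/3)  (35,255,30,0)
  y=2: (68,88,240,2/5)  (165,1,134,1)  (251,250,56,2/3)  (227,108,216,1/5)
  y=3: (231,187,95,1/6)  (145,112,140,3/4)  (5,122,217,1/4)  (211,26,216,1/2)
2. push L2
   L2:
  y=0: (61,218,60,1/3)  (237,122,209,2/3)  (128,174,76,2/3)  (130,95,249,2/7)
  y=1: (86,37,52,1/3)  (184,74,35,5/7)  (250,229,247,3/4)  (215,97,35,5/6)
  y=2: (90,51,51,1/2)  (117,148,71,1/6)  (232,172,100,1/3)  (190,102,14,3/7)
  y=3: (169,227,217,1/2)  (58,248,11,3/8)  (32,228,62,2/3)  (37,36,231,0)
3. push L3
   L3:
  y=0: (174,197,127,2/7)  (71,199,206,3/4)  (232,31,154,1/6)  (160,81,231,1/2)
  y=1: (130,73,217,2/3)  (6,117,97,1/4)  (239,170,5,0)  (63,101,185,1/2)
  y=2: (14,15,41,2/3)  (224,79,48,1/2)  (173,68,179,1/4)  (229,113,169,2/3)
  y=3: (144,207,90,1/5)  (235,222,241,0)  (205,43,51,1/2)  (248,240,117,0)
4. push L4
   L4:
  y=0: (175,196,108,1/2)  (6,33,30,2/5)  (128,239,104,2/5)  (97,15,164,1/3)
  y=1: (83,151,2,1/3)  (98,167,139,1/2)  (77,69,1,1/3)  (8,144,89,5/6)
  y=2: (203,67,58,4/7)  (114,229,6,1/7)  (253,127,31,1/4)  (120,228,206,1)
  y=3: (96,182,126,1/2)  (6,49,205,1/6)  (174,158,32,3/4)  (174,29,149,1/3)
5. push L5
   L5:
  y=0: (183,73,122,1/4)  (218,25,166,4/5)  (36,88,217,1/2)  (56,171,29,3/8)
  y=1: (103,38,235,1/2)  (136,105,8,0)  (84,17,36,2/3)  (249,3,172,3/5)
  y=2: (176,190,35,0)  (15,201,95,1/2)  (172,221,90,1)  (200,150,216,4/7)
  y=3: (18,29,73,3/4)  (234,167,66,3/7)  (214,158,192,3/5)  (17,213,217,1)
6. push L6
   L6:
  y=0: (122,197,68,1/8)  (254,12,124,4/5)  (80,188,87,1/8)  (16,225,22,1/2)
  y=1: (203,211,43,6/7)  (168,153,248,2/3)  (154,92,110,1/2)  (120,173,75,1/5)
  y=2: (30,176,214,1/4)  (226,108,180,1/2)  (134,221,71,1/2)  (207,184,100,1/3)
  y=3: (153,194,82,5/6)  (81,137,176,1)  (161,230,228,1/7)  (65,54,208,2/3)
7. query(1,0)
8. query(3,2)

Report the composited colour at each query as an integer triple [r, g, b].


query (1,0) [L1,L2,L3,L4,L5,L6] — begin 0,0,0
after L1 α=3/4: [315/4, 585/4, 99]
after L2 α=2/3: [737/4, 1561/12, 517/3]
after L3 α=3/4: [1589/16, 8725/48, 2371/12]
after L4 α=2/5: [4959/80, 9781/80, 2611/20]
after L5 α=4/5: [74719/400, 17781/400, 15891/100]
after L6 α=4/5: [481119/2000, 36981/2000, 65491/500]
→ [241, 18, 131]

query (3,2) [L1,L2,L3,L4,L5,L6] — begin 0,0,0
after L1 α=1/5: [227/5, 108/5, 216/5]
after L2 α=3/7: [3758/35, 1962/35, 1074/35]
after L3 α=2/3: [6596/35, 9872/105, 12904/105]
after L4 α=1: [120, 228, 206]
after L5 α=4/7: [1160/7, 1284/7, 1482/7]
after L6 α=1/3: [3769/21, 3856/21, 3664/21]
rounded: [179, 184, 174]


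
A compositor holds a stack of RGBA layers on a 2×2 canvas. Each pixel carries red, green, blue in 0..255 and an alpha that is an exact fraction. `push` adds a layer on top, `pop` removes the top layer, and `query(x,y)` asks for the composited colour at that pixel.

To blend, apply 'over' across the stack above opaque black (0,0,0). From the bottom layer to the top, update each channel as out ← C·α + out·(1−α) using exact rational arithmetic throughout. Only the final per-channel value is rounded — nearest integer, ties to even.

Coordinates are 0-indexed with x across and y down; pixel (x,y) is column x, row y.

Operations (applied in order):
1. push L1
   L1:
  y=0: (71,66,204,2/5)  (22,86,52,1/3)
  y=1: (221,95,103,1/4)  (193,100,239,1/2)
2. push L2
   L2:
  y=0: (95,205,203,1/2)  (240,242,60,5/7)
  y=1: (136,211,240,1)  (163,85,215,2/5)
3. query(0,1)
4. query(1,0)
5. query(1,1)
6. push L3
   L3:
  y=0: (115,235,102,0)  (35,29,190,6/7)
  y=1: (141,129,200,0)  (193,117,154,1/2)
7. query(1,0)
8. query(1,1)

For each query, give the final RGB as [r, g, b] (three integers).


(0,1) stack=L1,L2; from [0,0,0]:
after L1 α=1/4: [221/4, 95/4, 103/4]
after L2 α=1: [136, 211, 240]
rounded: [136, 211, 240]

at x=1,y=0 over L1,L2:
L1 α=1/3: [22/3, 86/3, 52/3]
L2 α=5/7: [3644/21, 3802/21, 1004/21]
rounded: [174, 181, 48]

at x=1,y=1 over L1,L2:
L1 α=1/2: [193/2, 50, 239/2]
L2 α=2/5: [1231/10, 64, 1577/10]
rounded: [123, 64, 158]

at x=1,y=0 over L1,L2,L3:
after L1 α=1/3: [22/3, 86/3, 52/3]
after L2 α=5/7: [3644/21, 3802/21, 1004/21]
after L3 α=6/7: [8054/147, 7456/147, 24944/147]
→ [55, 51, 170]

query (1,1) [L1,L2,L3] — begin 0,0,0
L1 α=1/2: [193/2, 50, 239/2]
L2 α=2/5: [1231/10, 64, 1577/10]
L3 α=1/2: [3161/20, 181/2, 3117/20]
→ [158, 90, 156]


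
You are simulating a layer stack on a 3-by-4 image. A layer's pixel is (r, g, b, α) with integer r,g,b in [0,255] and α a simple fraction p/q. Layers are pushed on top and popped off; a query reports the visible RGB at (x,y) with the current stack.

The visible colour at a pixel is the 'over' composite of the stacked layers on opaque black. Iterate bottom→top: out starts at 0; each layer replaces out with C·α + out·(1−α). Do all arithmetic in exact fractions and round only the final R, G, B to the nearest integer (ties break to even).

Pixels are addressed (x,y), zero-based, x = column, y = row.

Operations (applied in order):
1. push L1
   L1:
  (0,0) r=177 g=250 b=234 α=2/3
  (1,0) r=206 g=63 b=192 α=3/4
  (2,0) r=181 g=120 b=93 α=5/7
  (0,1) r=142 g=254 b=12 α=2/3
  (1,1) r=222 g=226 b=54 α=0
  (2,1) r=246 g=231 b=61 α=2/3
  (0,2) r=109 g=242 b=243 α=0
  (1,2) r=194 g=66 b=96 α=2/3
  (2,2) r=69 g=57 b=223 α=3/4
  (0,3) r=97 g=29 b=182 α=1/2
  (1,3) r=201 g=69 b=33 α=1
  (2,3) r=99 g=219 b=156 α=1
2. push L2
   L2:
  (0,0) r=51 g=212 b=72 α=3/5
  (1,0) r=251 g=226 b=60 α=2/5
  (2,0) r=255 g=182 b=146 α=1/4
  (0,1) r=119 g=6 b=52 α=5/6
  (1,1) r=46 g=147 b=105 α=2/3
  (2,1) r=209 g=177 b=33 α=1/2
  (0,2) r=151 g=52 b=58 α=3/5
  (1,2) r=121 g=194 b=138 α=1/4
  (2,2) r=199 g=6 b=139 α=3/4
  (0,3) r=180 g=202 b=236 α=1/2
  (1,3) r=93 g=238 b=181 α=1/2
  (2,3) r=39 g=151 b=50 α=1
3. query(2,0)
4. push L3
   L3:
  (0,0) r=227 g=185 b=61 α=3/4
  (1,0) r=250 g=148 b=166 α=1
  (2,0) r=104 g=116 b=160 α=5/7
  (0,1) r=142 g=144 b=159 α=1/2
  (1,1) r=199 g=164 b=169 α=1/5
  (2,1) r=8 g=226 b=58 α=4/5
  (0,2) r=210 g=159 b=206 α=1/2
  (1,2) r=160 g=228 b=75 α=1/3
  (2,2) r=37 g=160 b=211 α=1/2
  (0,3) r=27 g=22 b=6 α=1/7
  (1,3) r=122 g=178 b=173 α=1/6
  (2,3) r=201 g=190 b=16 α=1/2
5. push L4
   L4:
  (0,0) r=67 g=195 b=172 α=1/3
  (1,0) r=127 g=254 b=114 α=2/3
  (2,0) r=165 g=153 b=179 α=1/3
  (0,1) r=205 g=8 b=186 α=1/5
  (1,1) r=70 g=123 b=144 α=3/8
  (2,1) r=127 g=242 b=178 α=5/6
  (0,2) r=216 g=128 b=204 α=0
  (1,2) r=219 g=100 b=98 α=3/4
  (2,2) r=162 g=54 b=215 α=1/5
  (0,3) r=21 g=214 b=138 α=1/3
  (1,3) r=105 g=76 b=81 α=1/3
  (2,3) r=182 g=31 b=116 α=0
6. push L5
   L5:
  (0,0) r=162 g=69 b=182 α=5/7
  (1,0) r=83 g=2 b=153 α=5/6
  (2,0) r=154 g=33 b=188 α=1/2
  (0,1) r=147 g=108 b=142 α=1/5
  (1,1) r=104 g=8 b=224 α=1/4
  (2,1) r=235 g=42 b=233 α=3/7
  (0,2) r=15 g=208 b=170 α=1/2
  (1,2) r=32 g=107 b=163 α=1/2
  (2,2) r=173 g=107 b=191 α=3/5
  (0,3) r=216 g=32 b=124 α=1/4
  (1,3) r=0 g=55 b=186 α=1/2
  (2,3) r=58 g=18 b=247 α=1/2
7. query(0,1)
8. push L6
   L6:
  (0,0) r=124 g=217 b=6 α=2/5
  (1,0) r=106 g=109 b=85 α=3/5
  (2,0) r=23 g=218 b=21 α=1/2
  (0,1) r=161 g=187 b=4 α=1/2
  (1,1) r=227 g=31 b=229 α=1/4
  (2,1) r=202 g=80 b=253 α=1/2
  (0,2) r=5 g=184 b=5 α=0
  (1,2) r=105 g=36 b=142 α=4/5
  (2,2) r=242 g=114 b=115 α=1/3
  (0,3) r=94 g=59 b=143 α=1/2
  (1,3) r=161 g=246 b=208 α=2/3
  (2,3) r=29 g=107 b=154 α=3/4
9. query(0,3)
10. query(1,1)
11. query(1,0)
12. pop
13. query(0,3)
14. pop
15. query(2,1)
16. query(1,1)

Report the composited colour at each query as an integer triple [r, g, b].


(2,0) stack=L1,L2; from [0,0,0]:
after L1 α=5/7: [905/7, 600/7, 465/7]
after L2 α=1/4: [1125/7, 1537/14, 2417/28]
rounded: [161, 110, 86]

(0,1) stack=L1,L2,L3,L4,L5; from [0,0,0]:
after L1 α=2/3: [284/3, 508/3, 8]
after L2 α=5/6: [2069/18, 299/9, 134/3]
after L3 α=1/2: [4625/36, 1595/18, 611/6]
after L4 α=1/5: [1294/9, 3262/45, 356/3]
after L5 α=1/5: [6499/45, 17908/225, 370/3]
= [144, 80, 123]

query (0,3) [L1,L2,L3,L4,L5,L6] — begin 0,0,0
after L1 α=1/2: [97/2, 29/2, 91]
after L2 α=1/2: [457/4, 433/4, 327/2]
after L3 α=1/7: [1425/14, 1343/14, 141]
after L4 α=1/3: [524/7, 947/7, 140]
after L5 α=1/4: [771/7, 3065/28, 136]
after L6 α=1/2: [1429/14, 4717/56, 279/2]
rounded: [102, 84, 140]

at x=1,y=1 over L1,L2,L3,L4,L5,L6:
after L1 α=0: [0, 0, 0]
after L2 α=2/3: [92/3, 98, 70]
after L3 α=1/5: [193/3, 556/5, 449/5]
after L4 α=3/8: [1595/24, 925/8, 881/8]
after L5 α=1/4: [2427/32, 2839/32, 4435/32]
after L6 α=1/4: [14545/128, 9509/128, 20633/128]
= [114, 74, 161]

query (1,0) [L1,L2,L3,L4,L5,L6] — begin 0,0,0
+L1 (α=3/4) → [309/2, 189/4, 144]
+L2 (α=2/5) → [1931/10, 475/4, 552/5]
+L3 (α=1) → [250, 148, 166]
+L4 (α=2/3) → [168, 656/3, 394/3]
+L5 (α=5/6) → [583/6, 343/9, 2689/18]
+L6 (α=3/5) → [1537/15, 3629/45, 4984/45]
= [102, 81, 111]

(0,3) stack=L1,L2,L3,L4,L5; from [0,0,0]:
L1 α=1/2: [97/2, 29/2, 91]
L2 α=1/2: [457/4, 433/4, 327/2]
L3 α=1/7: [1425/14, 1343/14, 141]
L4 α=1/3: [524/7, 947/7, 140]
L5 α=1/4: [771/7, 3065/28, 136]
→ [110, 109, 136]

query (2,1) [L1,L2,L3,L4] — begin 0,0,0
+L1 (α=2/3) → [164, 154, 122/3]
+L2 (α=1/2) → [373/2, 331/2, 221/6]
+L3 (α=4/5) → [437/10, 2139/10, 1613/30]
+L4 (α=5/6) → [6787/60, 14239/60, 28313/180]
= [113, 237, 157]

at x=1,y=1 over L1,L2,L3,L4:
after L1 α=0: [0, 0, 0]
after L2 α=2/3: [92/3, 98, 70]
after L3 α=1/5: [193/3, 556/5, 449/5]
after L4 α=3/8: [1595/24, 925/8, 881/8]
→ [66, 116, 110]


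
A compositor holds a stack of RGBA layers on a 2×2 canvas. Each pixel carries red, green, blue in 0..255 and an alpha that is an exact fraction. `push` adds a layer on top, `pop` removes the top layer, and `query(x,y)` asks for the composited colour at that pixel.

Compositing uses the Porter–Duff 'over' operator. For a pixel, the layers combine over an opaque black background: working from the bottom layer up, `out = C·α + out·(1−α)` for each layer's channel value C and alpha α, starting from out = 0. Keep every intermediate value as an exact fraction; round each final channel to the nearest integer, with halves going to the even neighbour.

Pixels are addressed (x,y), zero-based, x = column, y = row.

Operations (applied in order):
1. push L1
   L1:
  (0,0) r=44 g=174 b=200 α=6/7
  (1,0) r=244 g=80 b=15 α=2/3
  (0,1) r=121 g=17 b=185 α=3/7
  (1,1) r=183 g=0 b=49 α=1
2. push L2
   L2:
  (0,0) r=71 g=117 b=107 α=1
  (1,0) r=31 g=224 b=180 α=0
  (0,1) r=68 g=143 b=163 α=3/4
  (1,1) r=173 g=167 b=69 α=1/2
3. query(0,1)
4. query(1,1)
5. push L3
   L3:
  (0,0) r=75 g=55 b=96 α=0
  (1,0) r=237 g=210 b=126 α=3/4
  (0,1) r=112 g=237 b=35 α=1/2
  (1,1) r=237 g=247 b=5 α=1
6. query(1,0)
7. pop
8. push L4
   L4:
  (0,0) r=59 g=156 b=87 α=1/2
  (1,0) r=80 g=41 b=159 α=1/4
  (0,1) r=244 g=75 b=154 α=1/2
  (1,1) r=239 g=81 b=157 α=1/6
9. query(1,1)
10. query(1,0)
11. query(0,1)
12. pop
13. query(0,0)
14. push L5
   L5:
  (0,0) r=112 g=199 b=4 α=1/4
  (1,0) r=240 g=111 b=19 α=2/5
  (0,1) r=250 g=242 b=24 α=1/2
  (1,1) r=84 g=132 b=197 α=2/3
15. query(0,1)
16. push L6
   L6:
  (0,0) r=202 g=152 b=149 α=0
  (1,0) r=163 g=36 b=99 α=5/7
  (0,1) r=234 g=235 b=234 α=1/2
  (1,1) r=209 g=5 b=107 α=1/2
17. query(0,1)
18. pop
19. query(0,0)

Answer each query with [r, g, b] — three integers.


(0,1) stack=L1,L2; from [0,0,0]:
L1 α=3/7: [363/7, 51/7, 555/7]
L2 α=3/4: [1791/28, 1527/14, 1989/14]
→ [64, 109, 142]

(1,1) stack=L1,L2; from [0,0,0]:
+L1 (α=1) → [183, 0, 49]
+L2 (α=1/2) → [178, 167/2, 59]
rounded: [178, 84, 59]

query (1,0) [L1,L2,L3] — begin 0,0,0
after L1 α=2/3: [488/3, 160/3, 10]
after L2 α=0: [488/3, 160/3, 10]
after L3 α=3/4: [2621/12, 1025/6, 97]
rounded: [218, 171, 97]

(1,1) stack=L1,L2,L4; from [0,0,0]:
+L1 (α=1) → [183, 0, 49]
+L2 (α=1/2) → [178, 167/2, 59]
+L4 (α=1/6) → [1129/6, 997/12, 226/3]
rounded: [188, 83, 75]

query (1,0) [L1,L2,L4] — begin 0,0,0
after L1 α=2/3: [488/3, 160/3, 10]
after L2 α=0: [488/3, 160/3, 10]
after L4 α=1/4: [142, 201/4, 189/4]
= [142, 50, 47]

query (0,1) [L1,L2,L4] — begin 0,0,0
after L1 α=3/7: [363/7, 51/7, 555/7]
after L2 α=3/4: [1791/28, 1527/14, 1989/14]
after L4 α=1/2: [8623/56, 2577/28, 4145/28]
→ [154, 92, 148]

(0,0) stack=L1,L2; from [0,0,0]:
L1 α=6/7: [264/7, 1044/7, 1200/7]
L2 α=1: [71, 117, 107]
→ [71, 117, 107]

(0,1) stack=L1,L2,L5; from [0,0,0]:
after L1 α=3/7: [363/7, 51/7, 555/7]
after L2 α=3/4: [1791/28, 1527/14, 1989/14]
after L5 α=1/2: [8791/56, 4915/28, 2325/28]
rounded: [157, 176, 83]

at x=0,y=1 over L1,L2,L5,L6:
L1 α=3/7: [363/7, 51/7, 555/7]
L2 α=3/4: [1791/28, 1527/14, 1989/14]
L5 α=1/2: [8791/56, 4915/28, 2325/28]
L6 α=1/2: [21895/112, 11495/56, 8877/56]
rounded: [195, 205, 159]

at x=0,y=0 over L1,L2,L5:
+L1 (α=6/7) → [264/7, 1044/7, 1200/7]
+L2 (α=1) → [71, 117, 107]
+L5 (α=1/4) → [325/4, 275/2, 325/4]
→ [81, 138, 81]


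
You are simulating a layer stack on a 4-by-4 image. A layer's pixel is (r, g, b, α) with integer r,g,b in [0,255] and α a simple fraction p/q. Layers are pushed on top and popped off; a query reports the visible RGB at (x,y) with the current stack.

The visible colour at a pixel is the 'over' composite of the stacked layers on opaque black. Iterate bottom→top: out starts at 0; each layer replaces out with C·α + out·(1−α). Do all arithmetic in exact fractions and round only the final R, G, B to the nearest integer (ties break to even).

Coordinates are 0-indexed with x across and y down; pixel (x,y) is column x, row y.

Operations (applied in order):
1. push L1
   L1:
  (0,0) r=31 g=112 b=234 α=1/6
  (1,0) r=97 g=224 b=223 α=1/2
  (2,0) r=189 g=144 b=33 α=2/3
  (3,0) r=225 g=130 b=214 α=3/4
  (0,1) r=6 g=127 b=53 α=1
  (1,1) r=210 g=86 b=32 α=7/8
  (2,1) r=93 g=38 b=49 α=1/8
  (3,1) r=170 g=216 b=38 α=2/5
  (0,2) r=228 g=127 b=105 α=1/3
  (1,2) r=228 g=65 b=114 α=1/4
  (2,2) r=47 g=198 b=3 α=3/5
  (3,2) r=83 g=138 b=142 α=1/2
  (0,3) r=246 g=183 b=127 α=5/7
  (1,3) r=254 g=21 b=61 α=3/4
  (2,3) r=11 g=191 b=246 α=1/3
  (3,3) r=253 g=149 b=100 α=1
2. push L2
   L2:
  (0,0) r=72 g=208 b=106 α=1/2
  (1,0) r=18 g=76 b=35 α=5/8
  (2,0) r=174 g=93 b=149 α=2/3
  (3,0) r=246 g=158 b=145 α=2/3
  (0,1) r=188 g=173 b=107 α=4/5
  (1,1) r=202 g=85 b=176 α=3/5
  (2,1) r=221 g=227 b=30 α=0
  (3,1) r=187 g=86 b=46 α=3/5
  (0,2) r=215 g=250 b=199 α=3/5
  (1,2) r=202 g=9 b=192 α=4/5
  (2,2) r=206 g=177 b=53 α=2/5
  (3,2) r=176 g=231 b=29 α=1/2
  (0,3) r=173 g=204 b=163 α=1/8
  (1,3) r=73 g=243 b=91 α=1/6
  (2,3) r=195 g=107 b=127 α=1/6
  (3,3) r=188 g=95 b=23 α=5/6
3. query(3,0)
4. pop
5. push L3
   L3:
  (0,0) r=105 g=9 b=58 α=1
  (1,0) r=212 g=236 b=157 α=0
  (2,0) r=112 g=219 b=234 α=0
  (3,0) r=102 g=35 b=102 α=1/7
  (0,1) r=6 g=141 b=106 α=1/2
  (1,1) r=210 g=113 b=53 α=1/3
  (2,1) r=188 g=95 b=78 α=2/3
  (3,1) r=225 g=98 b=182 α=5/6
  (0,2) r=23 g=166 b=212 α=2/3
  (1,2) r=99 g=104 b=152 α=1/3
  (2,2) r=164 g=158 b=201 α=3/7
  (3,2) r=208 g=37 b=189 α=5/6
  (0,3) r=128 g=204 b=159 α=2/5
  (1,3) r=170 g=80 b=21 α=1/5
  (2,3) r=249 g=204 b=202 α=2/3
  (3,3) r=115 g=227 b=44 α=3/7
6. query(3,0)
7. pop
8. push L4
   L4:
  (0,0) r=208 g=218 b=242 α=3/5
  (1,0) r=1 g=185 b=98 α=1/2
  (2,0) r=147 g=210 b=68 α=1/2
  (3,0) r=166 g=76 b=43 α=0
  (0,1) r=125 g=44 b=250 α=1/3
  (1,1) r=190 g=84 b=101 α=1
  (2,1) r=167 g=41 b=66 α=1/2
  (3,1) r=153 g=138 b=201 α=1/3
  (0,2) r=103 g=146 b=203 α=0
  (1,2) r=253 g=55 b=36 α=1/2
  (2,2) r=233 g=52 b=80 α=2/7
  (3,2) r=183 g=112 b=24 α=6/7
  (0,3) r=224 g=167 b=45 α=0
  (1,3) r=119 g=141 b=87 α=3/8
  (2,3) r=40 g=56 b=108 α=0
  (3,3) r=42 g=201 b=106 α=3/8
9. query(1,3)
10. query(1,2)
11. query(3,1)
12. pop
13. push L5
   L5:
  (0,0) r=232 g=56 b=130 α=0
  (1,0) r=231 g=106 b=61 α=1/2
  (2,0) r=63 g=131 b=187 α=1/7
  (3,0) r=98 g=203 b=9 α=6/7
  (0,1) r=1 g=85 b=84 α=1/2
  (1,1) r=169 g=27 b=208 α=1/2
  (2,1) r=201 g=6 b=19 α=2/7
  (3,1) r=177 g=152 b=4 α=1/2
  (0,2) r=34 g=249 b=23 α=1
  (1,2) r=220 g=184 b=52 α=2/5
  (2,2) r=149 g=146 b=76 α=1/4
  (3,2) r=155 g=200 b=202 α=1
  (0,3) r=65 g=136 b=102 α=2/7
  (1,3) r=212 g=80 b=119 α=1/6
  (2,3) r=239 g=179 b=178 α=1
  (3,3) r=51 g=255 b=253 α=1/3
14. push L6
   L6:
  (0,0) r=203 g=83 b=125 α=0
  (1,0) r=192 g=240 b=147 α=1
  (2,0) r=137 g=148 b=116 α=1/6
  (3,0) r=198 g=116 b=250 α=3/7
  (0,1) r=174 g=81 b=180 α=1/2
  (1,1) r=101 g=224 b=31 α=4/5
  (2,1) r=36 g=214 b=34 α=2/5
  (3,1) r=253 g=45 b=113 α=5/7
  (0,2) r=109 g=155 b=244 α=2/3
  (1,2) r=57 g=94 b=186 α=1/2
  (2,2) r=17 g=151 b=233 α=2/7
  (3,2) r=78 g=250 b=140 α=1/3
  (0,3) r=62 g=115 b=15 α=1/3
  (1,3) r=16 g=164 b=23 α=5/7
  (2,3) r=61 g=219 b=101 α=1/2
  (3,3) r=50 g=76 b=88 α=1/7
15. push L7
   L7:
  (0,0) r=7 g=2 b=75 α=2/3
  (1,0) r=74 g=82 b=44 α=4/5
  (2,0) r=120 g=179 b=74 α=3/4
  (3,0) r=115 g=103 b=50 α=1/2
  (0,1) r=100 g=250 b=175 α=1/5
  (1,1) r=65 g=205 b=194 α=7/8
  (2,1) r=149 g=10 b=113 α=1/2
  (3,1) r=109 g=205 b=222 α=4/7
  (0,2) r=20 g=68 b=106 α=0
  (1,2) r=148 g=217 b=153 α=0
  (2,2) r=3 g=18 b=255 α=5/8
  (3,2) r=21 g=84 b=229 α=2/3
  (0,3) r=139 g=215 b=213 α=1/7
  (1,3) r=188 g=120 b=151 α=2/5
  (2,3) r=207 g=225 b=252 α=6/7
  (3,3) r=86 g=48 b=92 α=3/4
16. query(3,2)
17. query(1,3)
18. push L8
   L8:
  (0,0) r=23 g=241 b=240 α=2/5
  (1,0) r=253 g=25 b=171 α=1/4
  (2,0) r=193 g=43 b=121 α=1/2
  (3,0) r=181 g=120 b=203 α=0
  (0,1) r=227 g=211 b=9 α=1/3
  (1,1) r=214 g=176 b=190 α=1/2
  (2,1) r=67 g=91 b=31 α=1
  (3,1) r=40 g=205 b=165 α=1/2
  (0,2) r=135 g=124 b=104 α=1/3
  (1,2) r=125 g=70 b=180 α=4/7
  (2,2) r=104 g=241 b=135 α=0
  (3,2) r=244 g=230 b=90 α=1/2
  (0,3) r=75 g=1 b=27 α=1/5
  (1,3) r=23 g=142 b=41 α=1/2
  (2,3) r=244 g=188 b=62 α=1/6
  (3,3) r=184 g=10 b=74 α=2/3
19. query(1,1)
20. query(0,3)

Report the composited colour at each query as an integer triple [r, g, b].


at x=3,y=0 over L1,L2:
L1 α=3/4: [675/4, 195/2, 321/2]
L2 α=2/3: [881/4, 827/6, 901/6]
rounded: [220, 138, 150]

at x=3,y=0 over L1,L3:
+L1 (α=3/4) → [675/4, 195/2, 321/2]
+L3 (α=1/7) → [2229/14, 620/7, 1065/7]
→ [159, 89, 152]

at x=1,y=3 over L1,L4:
+L1 (α=3/4) → [381/2, 63/4, 183/4]
+L4 (α=3/8) → [2619/16, 2007/32, 1959/32]
rounded: [164, 63, 61]

at x=1,y=2 over L1,L4:
L1 α=1/4: [57, 65/4, 57/2]
L4 α=1/2: [155, 285/8, 129/4]
rounded: [155, 36, 32]

(3,1) stack=L1,L4; from [0,0,0]:
L1 α=2/5: [68, 432/5, 76/5]
L4 α=1/3: [289/3, 518/5, 1157/15]
= [96, 104, 77]

query (3,2) [L1,L5,L6,L7] — begin 0,0,0
after L1 α=1/2: [83/2, 69, 71]
after L5 α=1: [155, 200, 202]
after L6 α=1/3: [388/3, 650/3, 544/3]
after L7 α=2/3: [514/9, 1154/9, 1918/9]
rounded: [57, 128, 213]

at x=1,y=3 over L1,L5,L6,L7:
+L1 (α=3/4) → [381/2, 63/4, 183/4]
+L5 (α=1/6) → [2329/12, 635/24, 1391/24]
+L6 (α=5/7) → [2809/42, 10475/84, 2771/84]
+L7 (α=2/5) → [8073/70, 3439/28, 11227/140]
rounded: [115, 123, 80]

(1,1) stack=L1,L5,L6,L7,L8; from [0,0,0]:
after L1 α=7/8: [735/4, 301/4, 28]
after L5 α=1/2: [1411/8, 409/8, 118]
after L6 α=4/5: [4643/40, 7577/40, 242/5]
after L7 α=7/8: [22843/320, 64977/320, 879/5]
after L8 α=1/2: [91323/640, 121297/640, 1829/10]
rounded: [143, 190, 183]

at x=0,y=3 over L1,L5,L6,L7,L8:
after L1 α=5/7: [1230/7, 915/7, 635/7]
after L5 α=2/7: [7060/49, 6479/49, 4603/49]
after L6 α=1/3: [17158/147, 18593/147, 9941/147]
after L7 α=1/7: [41127/343, 47721/343, 30319/343]
after L8 α=1/5: [190233/1715, 191227/1715, 130537/1715]
= [111, 112, 76]


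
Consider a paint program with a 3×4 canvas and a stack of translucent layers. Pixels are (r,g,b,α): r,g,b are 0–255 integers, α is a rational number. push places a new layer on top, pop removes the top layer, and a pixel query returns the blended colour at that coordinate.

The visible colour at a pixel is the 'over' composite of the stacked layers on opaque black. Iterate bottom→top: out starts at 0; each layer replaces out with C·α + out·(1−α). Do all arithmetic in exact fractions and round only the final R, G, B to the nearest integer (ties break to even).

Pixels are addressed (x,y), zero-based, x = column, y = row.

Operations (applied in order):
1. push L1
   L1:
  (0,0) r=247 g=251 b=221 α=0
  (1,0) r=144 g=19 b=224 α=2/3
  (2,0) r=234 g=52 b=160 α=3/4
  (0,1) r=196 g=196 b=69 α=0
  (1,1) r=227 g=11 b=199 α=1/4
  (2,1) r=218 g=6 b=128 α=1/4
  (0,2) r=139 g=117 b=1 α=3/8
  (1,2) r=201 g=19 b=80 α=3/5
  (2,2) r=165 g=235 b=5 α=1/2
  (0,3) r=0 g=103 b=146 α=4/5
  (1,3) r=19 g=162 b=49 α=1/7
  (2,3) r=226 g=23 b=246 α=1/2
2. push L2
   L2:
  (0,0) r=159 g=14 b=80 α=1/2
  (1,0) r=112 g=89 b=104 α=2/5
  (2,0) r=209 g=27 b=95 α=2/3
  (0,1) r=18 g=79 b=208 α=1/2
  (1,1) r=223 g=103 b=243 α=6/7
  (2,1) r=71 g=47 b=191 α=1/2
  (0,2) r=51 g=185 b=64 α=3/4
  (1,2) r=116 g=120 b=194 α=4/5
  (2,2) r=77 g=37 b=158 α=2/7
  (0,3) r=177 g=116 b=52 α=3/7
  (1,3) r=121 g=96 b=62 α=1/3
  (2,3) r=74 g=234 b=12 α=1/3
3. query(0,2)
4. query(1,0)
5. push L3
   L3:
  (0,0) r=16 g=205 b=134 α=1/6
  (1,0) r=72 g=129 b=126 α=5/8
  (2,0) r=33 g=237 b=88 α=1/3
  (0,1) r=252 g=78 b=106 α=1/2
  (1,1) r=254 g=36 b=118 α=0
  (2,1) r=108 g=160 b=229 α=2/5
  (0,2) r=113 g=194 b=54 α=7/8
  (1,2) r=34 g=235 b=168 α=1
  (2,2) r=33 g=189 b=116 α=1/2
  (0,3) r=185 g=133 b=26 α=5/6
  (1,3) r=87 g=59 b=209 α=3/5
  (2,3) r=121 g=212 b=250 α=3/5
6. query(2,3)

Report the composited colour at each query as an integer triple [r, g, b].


(0,2) stack=L1,L2; from [0,0,0]:
after L1 α=3/8: [417/8, 351/8, 3/8]
after L2 α=3/4: [1641/32, 4791/32, 1539/32]
rounded: [51, 150, 48]

at x=1,y=0 over L1,L2:
L1 α=2/3: [96, 38/3, 448/3]
L2 α=2/5: [512/5, 216/5, 656/5]
rounded: [102, 43, 131]

query (2,3) [L1,L2,L3] — begin 0,0,0
after L1 α=1/2: [113, 23/2, 123]
after L2 α=1/3: [100, 257/3, 86]
after L3 α=3/5: [563/5, 2422/15, 922/5]
rounded: [113, 161, 184]


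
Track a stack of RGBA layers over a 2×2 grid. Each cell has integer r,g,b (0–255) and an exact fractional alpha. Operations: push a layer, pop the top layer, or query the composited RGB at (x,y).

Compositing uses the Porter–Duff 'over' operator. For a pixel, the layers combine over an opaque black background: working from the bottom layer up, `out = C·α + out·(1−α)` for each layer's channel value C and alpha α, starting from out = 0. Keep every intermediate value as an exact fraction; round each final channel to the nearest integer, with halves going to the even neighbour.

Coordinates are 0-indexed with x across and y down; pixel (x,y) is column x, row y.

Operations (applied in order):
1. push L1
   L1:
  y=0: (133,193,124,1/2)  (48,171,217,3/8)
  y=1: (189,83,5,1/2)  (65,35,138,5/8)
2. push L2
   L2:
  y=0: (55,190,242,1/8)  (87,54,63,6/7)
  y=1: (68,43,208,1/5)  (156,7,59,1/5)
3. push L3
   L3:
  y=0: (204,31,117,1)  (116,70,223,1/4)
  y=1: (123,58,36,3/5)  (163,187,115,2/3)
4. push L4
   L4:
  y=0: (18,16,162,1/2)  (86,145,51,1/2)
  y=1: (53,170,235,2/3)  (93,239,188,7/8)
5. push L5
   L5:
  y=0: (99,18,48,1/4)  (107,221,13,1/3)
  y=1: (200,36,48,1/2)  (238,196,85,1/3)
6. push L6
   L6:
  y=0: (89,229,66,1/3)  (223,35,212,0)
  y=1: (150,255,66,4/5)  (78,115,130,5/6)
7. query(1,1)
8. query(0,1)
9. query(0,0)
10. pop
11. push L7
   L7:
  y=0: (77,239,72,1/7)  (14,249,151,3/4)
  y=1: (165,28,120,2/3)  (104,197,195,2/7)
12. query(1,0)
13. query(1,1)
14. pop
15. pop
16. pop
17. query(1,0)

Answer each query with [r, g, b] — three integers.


(1,1) stack=L1,L2,L3,L4,L5,L6; from [0,0,0]:
+L1 (α=5/8) → [325/8, 175/8, 345/4]
+L2 (α=1/5) → [637/10, 189/10, 404/5]
+L3 (α=2/3) → [1299/10, 3929/30, 518/5]
+L4 (α=7/8) → [7809/80, 54119/240, 3549/20]
+L5 (α=1/3) → [17329/120, 77639/360, 4399/30]
+L6 (α=5/6) → [64129/720, 284639/2160, 23899/180]
= [89, 132, 133]

at x=0,y=1 over L1,L2,L3,L4,L5,L6:
L1 α=1/2: [189/2, 83/2, 5/2]
L2 α=1/5: [446/5, 209/5, 218/5]
L3 α=3/5: [2737/25, 1288/25, 976/25]
L4 α=2/3: [5387/75, 9788/75, 4242/25]
L5 α=1/2: [20387/150, 6244/75, 2721/25]
L6 α=4/5: [110387/750, 82744/375, 9321/125]
rounded: [147, 221, 75]

(0,0) stack=L1,L2,L3,L4,L5,L6; from [0,0,0]:
L1 α=1/2: [133/2, 193/2, 62]
L2 α=1/8: [1041/16, 1731/16, 169/2]
L3 α=1: [204, 31, 117]
L4 α=1/2: [111, 47/2, 279/2]
L5 α=1/4: [108, 177/8, 933/8]
L6 α=1/3: [305/3, 1093/12, 399/4]
= [102, 91, 100]

at x=1,y=0 over L1,L2,L3,L4,L5,L7:
L1 α=3/8: [18, 513/8, 651/8]
L2 α=6/7: [540/7, 3105/56, 525/8]
L3 α=1/4: [608/7, 13235/224, 3359/32]
L4 α=1/2: [605/7, 45715/448, 4991/64]
L5 α=1/3: [653/7, 95219/672, 5407/96]
L7 α=3/4: [947/28, 597203/2688, 48895/384]
rounded: [34, 222, 127]

query (1,1) [L1,L2,L3,L4,L5,L7] — begin 0,0,0
after L1 α=5/8: [325/8, 175/8, 345/4]
after L2 α=1/5: [637/10, 189/10, 404/5]
after L3 α=2/3: [1299/10, 3929/30, 518/5]
after L4 α=7/8: [7809/80, 54119/240, 3549/20]
after L5 α=1/3: [17329/120, 77639/360, 4399/30]
after L7 α=2/7: [22321/168, 106007/504, 6739/42]
rounded: [133, 210, 160]

(1,0) stack=L1,L2,L3; from [0,0,0]:
+L1 (α=3/8) → [18, 513/8, 651/8]
+L2 (α=6/7) → [540/7, 3105/56, 525/8]
+L3 (α=1/4) → [608/7, 13235/224, 3359/32]
rounded: [87, 59, 105]


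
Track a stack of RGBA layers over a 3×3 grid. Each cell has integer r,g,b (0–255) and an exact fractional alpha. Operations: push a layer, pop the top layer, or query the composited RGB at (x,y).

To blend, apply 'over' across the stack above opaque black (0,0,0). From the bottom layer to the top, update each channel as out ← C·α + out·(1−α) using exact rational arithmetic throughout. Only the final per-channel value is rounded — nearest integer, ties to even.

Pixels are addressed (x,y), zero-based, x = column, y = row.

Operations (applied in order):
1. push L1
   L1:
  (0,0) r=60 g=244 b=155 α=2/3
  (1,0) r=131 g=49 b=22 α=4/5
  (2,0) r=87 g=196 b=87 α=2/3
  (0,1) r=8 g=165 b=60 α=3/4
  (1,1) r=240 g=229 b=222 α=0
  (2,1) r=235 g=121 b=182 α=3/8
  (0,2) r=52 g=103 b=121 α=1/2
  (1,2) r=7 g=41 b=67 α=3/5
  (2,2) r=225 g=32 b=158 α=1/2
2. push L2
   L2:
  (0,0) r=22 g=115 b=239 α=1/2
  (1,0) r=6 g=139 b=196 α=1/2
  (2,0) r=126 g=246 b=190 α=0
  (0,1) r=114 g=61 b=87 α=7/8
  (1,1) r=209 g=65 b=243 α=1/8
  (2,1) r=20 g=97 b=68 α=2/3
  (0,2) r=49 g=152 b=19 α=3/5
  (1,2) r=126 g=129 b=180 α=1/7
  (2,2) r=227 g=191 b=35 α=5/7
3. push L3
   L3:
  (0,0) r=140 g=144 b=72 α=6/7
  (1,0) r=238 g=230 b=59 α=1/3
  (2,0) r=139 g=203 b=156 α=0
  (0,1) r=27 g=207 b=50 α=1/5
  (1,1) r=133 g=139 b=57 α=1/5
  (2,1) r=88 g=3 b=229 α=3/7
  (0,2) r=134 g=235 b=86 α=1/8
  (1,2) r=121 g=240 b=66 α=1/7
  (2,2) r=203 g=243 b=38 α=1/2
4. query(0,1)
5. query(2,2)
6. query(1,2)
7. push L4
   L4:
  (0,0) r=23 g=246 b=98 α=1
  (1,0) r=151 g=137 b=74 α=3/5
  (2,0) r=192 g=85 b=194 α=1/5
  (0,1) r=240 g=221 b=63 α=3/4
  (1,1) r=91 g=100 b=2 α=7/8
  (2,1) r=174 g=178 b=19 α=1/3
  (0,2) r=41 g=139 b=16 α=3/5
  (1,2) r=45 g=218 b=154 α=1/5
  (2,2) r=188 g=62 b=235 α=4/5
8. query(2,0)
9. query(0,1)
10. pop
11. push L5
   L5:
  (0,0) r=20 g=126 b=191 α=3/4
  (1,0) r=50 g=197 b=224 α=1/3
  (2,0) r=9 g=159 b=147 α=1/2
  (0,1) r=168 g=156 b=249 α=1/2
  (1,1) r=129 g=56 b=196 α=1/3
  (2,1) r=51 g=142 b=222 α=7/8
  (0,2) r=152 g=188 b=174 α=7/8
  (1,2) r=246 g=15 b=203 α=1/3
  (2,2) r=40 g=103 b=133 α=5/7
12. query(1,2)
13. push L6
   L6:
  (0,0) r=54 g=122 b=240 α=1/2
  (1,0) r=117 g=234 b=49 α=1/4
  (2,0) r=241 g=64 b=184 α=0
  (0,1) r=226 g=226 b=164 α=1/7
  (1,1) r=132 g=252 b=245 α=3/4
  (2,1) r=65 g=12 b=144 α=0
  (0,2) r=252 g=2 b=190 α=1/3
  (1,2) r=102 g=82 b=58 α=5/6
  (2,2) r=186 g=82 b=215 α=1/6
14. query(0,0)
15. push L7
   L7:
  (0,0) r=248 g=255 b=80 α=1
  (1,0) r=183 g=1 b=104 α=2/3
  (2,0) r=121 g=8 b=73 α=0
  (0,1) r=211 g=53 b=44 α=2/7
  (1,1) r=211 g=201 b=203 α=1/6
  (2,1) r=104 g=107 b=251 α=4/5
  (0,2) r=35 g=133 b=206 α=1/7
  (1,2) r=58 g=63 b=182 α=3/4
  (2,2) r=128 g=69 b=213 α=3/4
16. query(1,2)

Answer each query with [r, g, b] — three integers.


at x=0,y=1 over L1,L2,L3:
after L1 α=3/4: [6, 495/4, 45]
after L2 α=7/8: [201/2, 2203/32, 327/4]
after L3 α=1/5: [429/5, 3859/40, 377/5]
= [86, 96, 75]

(2,2) stack=L1,L2,L3; from [0,0,0]:
after L1 α=1/2: [225/2, 16, 79]
after L2 α=5/7: [1360/7, 141, 333/7]
after L3 α=1/2: [2781/14, 192, 599/14]
rounded: [199, 192, 43]

at x=1,y=2 over L1,L2,L3:
after L1 α=3/5: [21/5, 123/5, 201/5]
after L2 α=1/7: [108/5, 1383/35, 2106/35]
after L3 α=1/7: [179/5, 16698/245, 14946/245]
= [36, 68, 61]

query (2,0) [L1,L2,L3,L4] — begin 0,0,0
after L1 α=2/3: [58, 392/3, 58]
after L2 α=0: [58, 392/3, 58]
after L3 α=0: [58, 392/3, 58]
after L4 α=1/5: [424/5, 1823/15, 426/5]
rounded: [85, 122, 85]

at x=0,y=1 over L1,L2,L3,L4:
L1 α=3/4: [6, 495/4, 45]
L2 α=7/8: [201/2, 2203/32, 327/4]
L3 α=1/5: [429/5, 3859/40, 377/5]
L4 α=3/4: [4029/20, 30379/160, 661/10]
→ [201, 190, 66]

query (1,2) [L1,L2,L3,L5] — begin 0,0,0
after L1 α=3/5: [21/5, 123/5, 201/5]
after L2 α=1/7: [108/5, 1383/35, 2106/35]
after L3 α=1/7: [179/5, 16698/245, 14946/245]
after L5 α=1/3: [1588/15, 12357/245, 79627/735]
rounded: [106, 50, 108]

(0,0) stack=L1,L2,L3,L5,L6; from [0,0,0]:
after L1 α=2/3: [40, 488/3, 310/3]
after L2 α=1/2: [31, 833/6, 1027/6]
after L3 α=6/7: [871/7, 6017/42, 517/6]
after L5 α=3/4: [1291/28, 21893/168, 3955/24]
after L6 α=1/2: [2803/56, 42389/336, 9715/48]
= [50, 126, 202]

query (1,2) [L1,L2,L3,L5,L6,L7] — begin 0,0,0
L1 α=3/5: [21/5, 123/5, 201/5]
L2 α=1/7: [108/5, 1383/35, 2106/35]
L3 α=1/7: [179/5, 16698/245, 14946/245]
L5 α=1/3: [1588/15, 12357/245, 79627/735]
L6 α=5/6: [4619/45, 112807/1470, 292777/4410]
L7 α=3/4: [12449/180, 390637/5880, 2700637/17640]
rounded: [69, 66, 153]


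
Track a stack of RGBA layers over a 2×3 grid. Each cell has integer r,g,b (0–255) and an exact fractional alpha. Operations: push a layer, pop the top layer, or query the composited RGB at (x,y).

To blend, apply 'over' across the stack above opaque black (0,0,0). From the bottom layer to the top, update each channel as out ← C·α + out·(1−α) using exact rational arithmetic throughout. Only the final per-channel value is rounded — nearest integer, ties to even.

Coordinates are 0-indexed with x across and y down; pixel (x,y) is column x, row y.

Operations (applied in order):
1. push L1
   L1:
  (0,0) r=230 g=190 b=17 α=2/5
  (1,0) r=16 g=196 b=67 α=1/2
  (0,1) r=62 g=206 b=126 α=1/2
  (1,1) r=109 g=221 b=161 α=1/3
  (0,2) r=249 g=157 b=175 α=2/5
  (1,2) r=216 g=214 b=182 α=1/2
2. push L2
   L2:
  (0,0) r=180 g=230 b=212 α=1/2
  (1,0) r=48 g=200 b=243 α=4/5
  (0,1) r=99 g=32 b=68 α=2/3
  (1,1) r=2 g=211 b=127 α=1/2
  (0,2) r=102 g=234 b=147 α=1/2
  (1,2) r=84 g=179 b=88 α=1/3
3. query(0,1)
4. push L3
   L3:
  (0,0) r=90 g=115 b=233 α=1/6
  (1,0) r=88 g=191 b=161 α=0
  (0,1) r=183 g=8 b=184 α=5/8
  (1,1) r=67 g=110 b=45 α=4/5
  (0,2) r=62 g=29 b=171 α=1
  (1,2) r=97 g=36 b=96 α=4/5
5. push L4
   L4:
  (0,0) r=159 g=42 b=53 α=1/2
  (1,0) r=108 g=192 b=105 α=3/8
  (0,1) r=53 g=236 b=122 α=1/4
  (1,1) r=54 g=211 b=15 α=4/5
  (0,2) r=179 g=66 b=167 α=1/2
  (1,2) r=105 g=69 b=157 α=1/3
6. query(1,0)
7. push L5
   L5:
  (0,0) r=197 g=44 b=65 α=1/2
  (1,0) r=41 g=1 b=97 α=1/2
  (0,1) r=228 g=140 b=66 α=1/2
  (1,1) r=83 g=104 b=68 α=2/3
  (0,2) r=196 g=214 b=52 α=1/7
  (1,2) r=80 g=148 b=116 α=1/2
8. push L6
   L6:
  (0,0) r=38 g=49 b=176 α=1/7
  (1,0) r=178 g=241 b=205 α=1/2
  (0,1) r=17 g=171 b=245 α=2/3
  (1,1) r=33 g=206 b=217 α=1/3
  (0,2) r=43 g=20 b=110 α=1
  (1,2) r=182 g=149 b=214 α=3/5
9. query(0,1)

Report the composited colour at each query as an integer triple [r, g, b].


query (0,1) [L1,L2] — begin 0,0,0
after L1 α=1/2: [31, 103, 63]
after L2 α=2/3: [229/3, 167/3, 199/3]
→ [76, 56, 66]

at x=1,y=0 over L1,L2,L3,L4:
after L1 α=1/2: [8, 98, 67/2]
after L2 α=4/5: [40, 898/5, 2011/10]
after L3 α=0: [40, 898/5, 2011/10]
after L4 α=3/8: [131/2, 737/4, 2641/16]
= [66, 184, 165]

at x=0,y=1 over L1,L2,L3,L4,L5,L6:
after L1 α=1/2: [31, 103, 63]
after L2 α=2/3: [229/3, 167/3, 199/3]
after L3 α=5/8: [143, 207/8, 1119/8]
after L4 α=1/4: [241/2, 2509/32, 4333/32]
after L5 α=1/2: [697/4, 6989/64, 6445/64]
after L6 α=2/3: [833/12, 28877/192, 37805/192]
rounded: [69, 150, 197]


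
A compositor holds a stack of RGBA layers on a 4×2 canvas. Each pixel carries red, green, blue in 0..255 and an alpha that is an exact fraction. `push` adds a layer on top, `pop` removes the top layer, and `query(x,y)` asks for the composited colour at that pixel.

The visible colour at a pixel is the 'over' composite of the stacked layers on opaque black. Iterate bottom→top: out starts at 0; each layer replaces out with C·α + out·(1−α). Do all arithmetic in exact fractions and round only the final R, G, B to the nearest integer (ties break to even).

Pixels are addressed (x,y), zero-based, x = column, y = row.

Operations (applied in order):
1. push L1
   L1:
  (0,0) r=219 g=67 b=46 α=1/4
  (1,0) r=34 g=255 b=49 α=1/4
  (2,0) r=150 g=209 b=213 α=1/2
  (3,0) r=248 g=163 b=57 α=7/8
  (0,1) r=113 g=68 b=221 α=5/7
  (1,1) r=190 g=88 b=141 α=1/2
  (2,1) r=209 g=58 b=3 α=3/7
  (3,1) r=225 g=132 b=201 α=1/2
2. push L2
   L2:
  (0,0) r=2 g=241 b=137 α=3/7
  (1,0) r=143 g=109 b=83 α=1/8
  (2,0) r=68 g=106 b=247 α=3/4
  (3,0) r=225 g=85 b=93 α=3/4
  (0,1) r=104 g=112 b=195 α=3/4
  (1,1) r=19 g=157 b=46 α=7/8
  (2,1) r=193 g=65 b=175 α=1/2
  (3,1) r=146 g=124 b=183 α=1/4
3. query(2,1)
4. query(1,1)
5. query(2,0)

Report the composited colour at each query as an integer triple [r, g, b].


query (2,1) [L1,L2] — begin 0,0,0
after L1 α=3/7: [627/7, 174/7, 9/7]
after L2 α=1/2: [989/7, 629/14, 617/7]
= [141, 45, 88]

(1,1) stack=L1,L2; from [0,0,0]:
+L1 (α=1/2) → [95, 44, 141/2]
+L2 (α=7/8) → [57/2, 1143/8, 785/16]
rounded: [28, 143, 49]

query (2,0) [L1,L2] — begin 0,0,0
+L1 (α=1/2) → [75, 209/2, 213/2]
+L2 (α=3/4) → [279/4, 845/8, 1695/8]
→ [70, 106, 212]


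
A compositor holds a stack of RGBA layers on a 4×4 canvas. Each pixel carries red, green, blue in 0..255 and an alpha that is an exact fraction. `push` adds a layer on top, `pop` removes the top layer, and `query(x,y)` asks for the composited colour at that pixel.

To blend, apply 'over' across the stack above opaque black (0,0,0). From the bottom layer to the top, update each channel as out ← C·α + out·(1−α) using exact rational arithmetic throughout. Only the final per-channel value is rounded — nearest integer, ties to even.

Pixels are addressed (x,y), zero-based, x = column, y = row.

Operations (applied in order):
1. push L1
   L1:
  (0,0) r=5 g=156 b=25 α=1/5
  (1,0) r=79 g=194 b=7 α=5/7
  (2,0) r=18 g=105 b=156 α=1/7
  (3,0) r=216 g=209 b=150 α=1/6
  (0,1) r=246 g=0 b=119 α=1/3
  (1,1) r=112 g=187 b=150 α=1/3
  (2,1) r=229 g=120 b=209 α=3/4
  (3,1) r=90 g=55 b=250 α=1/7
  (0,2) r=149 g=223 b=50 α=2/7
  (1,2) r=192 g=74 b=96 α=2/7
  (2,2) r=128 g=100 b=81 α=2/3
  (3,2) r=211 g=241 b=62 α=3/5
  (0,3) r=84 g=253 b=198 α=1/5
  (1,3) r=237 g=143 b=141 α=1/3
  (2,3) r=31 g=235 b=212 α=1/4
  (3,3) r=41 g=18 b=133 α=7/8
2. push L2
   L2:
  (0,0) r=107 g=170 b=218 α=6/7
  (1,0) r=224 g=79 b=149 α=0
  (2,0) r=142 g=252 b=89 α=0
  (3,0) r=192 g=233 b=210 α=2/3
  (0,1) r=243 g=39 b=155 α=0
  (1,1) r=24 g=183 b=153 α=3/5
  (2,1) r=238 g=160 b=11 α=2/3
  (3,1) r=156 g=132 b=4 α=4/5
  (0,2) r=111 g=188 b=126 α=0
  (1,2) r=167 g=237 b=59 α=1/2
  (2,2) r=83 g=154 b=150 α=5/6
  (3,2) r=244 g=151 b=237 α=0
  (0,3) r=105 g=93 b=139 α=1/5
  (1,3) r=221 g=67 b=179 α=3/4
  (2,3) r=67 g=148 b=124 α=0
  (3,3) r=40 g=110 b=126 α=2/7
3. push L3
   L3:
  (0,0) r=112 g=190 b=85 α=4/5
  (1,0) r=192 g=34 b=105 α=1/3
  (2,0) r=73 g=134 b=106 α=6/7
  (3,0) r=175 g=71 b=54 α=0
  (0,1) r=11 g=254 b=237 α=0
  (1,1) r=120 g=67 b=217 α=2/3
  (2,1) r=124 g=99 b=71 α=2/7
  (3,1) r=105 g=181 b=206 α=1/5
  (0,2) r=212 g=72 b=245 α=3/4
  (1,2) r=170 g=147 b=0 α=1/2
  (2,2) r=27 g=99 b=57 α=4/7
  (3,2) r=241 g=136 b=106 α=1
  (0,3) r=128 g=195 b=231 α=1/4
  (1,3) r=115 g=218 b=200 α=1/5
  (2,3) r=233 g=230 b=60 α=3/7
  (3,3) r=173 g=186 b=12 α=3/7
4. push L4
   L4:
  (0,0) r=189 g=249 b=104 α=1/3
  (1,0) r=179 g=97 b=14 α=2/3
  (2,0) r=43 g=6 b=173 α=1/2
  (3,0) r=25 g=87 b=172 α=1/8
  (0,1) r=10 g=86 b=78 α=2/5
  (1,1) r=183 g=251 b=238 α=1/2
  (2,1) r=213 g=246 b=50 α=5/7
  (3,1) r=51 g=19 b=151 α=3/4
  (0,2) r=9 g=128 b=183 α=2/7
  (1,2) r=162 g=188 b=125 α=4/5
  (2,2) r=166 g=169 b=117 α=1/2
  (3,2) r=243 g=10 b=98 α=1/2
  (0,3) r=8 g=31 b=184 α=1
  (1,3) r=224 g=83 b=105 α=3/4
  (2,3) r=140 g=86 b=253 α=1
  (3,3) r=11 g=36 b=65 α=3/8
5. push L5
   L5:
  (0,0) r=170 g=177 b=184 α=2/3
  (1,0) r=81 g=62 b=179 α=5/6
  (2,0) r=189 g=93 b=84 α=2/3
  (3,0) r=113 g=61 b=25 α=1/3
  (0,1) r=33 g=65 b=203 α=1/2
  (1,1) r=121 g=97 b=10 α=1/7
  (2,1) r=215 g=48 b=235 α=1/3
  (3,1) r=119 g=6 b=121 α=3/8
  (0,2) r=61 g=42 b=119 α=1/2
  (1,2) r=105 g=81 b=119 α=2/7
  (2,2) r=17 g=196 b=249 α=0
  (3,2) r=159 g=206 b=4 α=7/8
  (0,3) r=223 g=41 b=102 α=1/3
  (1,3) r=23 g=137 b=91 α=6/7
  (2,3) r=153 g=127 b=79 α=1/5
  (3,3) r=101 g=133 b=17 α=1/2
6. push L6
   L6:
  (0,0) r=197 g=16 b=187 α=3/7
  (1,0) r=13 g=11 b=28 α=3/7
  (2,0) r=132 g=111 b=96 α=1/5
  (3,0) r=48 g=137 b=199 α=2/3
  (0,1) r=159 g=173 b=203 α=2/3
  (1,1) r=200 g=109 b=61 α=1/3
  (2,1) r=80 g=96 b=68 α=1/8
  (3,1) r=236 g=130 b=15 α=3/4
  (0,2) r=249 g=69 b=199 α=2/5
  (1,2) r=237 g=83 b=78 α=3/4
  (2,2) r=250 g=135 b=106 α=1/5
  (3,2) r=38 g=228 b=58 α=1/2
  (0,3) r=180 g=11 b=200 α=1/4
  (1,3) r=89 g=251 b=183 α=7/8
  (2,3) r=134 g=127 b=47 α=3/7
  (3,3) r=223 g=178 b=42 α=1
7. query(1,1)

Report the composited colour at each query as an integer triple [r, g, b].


query (1,1) [L1,L2,L3,L4,L5,L6] — begin 0,0,0
+L1 (α=1/3) → [112/3, 187/3, 50]
+L2 (α=3/5) → [88/3, 2021/15, 559/5]
+L3 (α=2/3) → [808/9, 4031/45, 2729/15]
+L4 (α=1/2) → [2455/18, 7663/45, 6299/30]
+L5 (α=1/7) → [2818/21, 16781/105, 907/5]
+L6 (α=1/3) → [9836/63, 45007/315, 2119/15]
= [156, 143, 141]


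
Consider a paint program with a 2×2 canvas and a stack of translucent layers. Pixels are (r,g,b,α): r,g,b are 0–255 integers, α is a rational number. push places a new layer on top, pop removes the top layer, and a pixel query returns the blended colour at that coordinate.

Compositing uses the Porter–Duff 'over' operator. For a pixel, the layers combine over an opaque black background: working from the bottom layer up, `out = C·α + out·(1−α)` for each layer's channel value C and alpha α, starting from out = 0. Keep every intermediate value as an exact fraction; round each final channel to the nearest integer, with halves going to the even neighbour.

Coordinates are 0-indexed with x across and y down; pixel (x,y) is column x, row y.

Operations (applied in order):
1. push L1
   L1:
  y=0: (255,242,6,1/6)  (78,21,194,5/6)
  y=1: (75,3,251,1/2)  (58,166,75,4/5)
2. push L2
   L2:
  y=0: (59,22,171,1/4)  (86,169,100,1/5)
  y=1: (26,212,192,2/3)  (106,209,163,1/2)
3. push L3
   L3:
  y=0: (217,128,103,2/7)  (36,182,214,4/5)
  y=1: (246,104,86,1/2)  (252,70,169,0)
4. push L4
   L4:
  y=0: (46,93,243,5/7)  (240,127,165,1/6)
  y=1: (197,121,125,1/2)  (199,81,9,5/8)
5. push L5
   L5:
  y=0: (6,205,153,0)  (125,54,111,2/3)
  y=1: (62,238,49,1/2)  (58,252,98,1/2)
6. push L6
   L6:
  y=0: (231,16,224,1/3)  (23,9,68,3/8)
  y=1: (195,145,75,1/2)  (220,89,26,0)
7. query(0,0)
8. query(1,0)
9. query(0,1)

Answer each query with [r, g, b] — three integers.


(0,0) stack=L1,L2,L3,L4,L5,L6; from [0,0,0]:
L1 α=1/6: [85/2, 121/3, 1]
L2 α=1/4: [373/8, 143/4, 87/2]
L3 α=2/7: [5337/56, 1739/28, 121/2]
L4 α=5/7: [11777/196, 8249/98, 1336/7]
L5 α=0: [11777/196, 8249/98, 1336/7]
L6 α=1/3: [34415/294, 3011/49, 4240/21]
rounded: [117, 61, 202]

at x=1,y=0 over L1,L2,L3,L4,L5,L6:
L1 α=5/6: [65, 35/2, 485/3]
L2 α=1/5: [346/5, 239/5, 448/3]
L3 α=4/5: [1066/25, 3879/25, 3016/15]
L4 α=1/6: [1133/15, 2257/15, 3511/18]
L5 α=2/3: [4883/45, 3877/45, 7507/54]
L6 α=3/8: [688/9, 515/9, 48551/432]
→ [76, 57, 112]

query (0,1) [L1,L2,L3,L4,L5,L6] — begin 0,0,0
after L1 α=1/2: [75/2, 3/2, 251/2]
after L2 α=2/3: [179/6, 851/6, 1019/6]
after L3 α=1/2: [1655/12, 1475/12, 1535/12]
after L4 α=1/2: [4019/24, 2927/24, 3035/24]
after L5 α=1/2: [5507/48, 8639/48, 4211/48]
after L6 α=1/2: [14867/96, 15599/96, 7811/96]
→ [155, 162, 81]
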